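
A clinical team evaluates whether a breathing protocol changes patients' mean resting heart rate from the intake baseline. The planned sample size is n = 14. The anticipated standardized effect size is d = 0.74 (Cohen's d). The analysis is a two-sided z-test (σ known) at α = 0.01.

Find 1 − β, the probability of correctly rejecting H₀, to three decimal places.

Power ≈ 0.577

Noncentrality parameter: δ = d·√n = 0.74 × √14 = 2.7688
Two-sided α = 0.01 → critical value z_{0.005} = 2.576.
Power = Φ(δ − 2.576) + Φ(−δ − 2.576) = Φ(0.193) + Φ(-5.345) = 0.5765 + 0.0000 = 0.5765.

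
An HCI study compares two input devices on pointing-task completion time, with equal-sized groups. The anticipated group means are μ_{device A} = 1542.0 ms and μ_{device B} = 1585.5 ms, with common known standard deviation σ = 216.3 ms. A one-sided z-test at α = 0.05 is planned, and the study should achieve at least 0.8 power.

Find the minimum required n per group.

Standardized effect: d = |μ_{device A} − μ_{device B}| / σ = |1542.0 − 1585.5| / 216.3 = 0.2011
Set Φ(δ − 1.645) = 0.8; then δ − 1.645 = Φ⁻¹(0.8) = 0.842, giving δ = 2.486.
δ = d·√(n/2) ⇒ n = 2(δ/d)² = 2 × (2.486 / 0.2011)² = 305.73.
Rounding up, n = 306 per group.

n = 306 per group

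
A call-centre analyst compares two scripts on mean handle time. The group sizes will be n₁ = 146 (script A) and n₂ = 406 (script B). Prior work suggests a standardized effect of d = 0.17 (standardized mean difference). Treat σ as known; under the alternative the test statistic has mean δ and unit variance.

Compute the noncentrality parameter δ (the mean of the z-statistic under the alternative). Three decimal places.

δ ≈ 1.762

δ = d / √(1/n₁ + 1/n₂) = 0.17 / √(1/146 + 1/406) = 1.7616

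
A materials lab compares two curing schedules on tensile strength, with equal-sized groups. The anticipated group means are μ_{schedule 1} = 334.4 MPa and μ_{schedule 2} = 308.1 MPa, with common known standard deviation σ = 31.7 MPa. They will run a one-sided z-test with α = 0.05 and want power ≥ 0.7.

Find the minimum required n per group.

Standardized effect: d = |μ_{schedule 1} − μ_{schedule 2}| / σ = |334.4 − 308.1| / 31.7 = 0.8297
For power 0.7 need Φ(δ − z_{0.05}) = 0.7, so δ = z_{0.05} + z_{0.30} = 1.645 + 0.524 = 2.169.
δ = d·√(n/2) ⇒ n = 2(δ/d)² = 2 × (2.169 / 0.8297)² = 13.67.
Rounding up, n = 14 per group.

n = 14 per group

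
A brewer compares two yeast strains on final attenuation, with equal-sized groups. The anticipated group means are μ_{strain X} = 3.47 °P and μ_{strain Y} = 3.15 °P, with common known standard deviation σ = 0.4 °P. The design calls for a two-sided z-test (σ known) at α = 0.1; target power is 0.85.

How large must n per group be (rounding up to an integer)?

n = 23 per group

Standardized effect: d = |μ_{strain X} − μ_{strain Y}| / σ = |3.47 − 3.15| / 0.4 = 0.8000
Set Φ(δ − 1.645) = 0.85; then δ − 1.645 = Φ⁻¹(0.85) = 1.036, giving δ = 2.681.
(For δ > 0 the lower-tail rejection region contributes negligibly to power, so the one-term inversion is standard.)
δ = d·√(n/2) ⇒ n = 2(δ/d)² = 2 × (2.681 / 0.8000)² = 22.47.
Rounding up, n = 23 per group.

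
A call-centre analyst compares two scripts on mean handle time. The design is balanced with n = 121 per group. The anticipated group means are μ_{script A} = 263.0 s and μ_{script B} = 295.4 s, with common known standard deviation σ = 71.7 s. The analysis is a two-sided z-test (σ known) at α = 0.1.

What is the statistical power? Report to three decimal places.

Power ≈ 0.969

Standardized effect: d = |μ_{script A} − μ_{script B}| / σ = |263.0 − 295.4| / 71.7 = 0.4519
Noncentrality parameter: δ = d·√(n/2) = 0.4519 × √(121/2) = 3.5148
Critical value for a two-sided test at α = 0.1: z_{α/2} = 1.645.
Power = Φ(δ − 1.645) + Φ(−δ − 1.645) = Φ(1.870) + Φ(-5.160) = 0.9693 + 0.0000 = 0.9693.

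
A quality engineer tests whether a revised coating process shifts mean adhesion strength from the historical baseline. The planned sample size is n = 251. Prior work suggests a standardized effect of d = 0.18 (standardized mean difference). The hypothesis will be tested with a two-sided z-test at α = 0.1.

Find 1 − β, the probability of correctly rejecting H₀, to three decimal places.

Power ≈ 0.886

Noncentrality parameter: δ = d·√n = 0.18 × √251 = 2.8517
Critical value for a two-sided test at α = 0.1: z_{α/2} = 1.645.
Power = Φ(δ − 1.645) + Φ(−δ − 1.645) = Φ(1.207) + Φ(-4.497) = 0.8863 + 0.0000 = 0.8863.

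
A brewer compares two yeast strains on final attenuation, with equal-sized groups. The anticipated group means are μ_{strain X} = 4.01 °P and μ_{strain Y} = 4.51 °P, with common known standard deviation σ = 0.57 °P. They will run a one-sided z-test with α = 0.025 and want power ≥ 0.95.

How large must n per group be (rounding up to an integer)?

n = 34 per group

Standardized effect: d = |μ_{strain X} − μ_{strain Y}| / σ = |4.01 − 4.51| / 0.57 = 0.8772
For power 0.95 need Φ(δ − z_{0.025}) = 0.95, so δ = z_{0.025} + z_{0.05} = 1.960 + 1.645 = 3.605.
δ = d·√(n/2) ⇒ n = 2(δ/d)² = 2 × (3.605 / 0.8772)² = 33.78.
Rounding up, n = 34 per group.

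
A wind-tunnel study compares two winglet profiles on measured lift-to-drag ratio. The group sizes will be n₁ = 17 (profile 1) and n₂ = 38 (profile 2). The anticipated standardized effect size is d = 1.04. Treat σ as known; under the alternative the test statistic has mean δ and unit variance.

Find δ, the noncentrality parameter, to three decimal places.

δ = d / √(1/n₁ + 1/n₂) = 1.04 / √(1/17 + 1/38) = 3.5643

δ ≈ 3.564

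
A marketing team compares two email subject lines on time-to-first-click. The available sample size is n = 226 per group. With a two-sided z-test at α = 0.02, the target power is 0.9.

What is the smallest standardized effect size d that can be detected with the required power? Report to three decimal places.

d ≈ 0.339

Required noncentrality: δ = z_{0.01} + z_{0.10} = 2.326 + 1.282 = 3.608.
(Lower-tail contribution to power is negligible for δ > 0.)
δ = d·√(n/2) ⇒ d = δ/√(n/2) = 3.608/√(226/2) = 0.3394.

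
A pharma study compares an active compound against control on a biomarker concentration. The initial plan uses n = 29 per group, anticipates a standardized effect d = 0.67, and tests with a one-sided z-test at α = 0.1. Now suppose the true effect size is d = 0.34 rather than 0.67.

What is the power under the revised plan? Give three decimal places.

Power ≈ 0.505

With d = 0.34: δ = d·√(n/2) = 0.34 × √(29/2) = 1.2947. Critical value z_{0.1} = 1.282.
Revised power = P(Z > 1.282 − δ) = Φ(0.013) = 0.5052.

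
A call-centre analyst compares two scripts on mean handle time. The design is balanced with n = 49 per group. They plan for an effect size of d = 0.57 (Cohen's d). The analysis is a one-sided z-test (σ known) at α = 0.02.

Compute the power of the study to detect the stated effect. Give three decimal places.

Noncentrality parameter: δ = d·√(n/2) = 0.57 × √(49/2) = 2.8214
One-sided α = 0.02 → critical value z_{0.02} = 2.054.
Power = Φ(δ − 2.054) = Φ(0.768) = 0.7786.

Power ≈ 0.779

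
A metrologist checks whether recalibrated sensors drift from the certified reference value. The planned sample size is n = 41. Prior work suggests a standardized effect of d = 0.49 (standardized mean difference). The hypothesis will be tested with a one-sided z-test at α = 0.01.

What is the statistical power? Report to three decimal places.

Power ≈ 0.791

Noncentrality parameter: δ = d·√n = 0.49 × √41 = 3.1375
Critical value for a one-sided test at α = 0.01: z_α = 2.326.
Power = P(Z > 2.326 − δ) = Φ(0.811) = 0.7914.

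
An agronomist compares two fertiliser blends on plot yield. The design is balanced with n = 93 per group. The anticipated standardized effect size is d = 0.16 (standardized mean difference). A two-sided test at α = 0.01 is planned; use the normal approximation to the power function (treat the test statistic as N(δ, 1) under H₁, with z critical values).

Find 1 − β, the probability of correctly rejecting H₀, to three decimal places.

Noncentrality parameter: δ = d·√(n/2) = 0.16 × √(93/2) = 1.0911
Two-sided α = 0.01 → critical value z_{0.005} = 2.576.
Power = Φ(δ − 2.576) + Φ(−δ − 2.576) = Φ(-1.485) + Φ(-3.667) = 0.0688 + 0.0001 = 0.0689.

Power ≈ 0.069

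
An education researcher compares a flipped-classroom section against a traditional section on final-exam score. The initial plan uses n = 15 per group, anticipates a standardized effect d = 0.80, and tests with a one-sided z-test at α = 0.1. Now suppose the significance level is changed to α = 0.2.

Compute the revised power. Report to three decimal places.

Power ≈ 0.911

δ = d·√(n/2) = 0.80 × √(15/2) = 2.1909 (unchanged). New critical value: z_{0.2} = 0.842.
Revised power = P(Z > 0.842 − δ) = Φ(1.349) = 0.9114.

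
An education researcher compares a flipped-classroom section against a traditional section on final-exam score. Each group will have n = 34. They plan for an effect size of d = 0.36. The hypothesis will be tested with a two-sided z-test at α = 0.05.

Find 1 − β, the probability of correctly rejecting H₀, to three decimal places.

Power ≈ 0.317

Noncentrality parameter: δ = d·√(n/2) = 0.36 × √(34/2) = 1.4843
Two-sided α = 0.05 → critical value z_{0.025} = 1.960.
Power = Φ(δ − 1.960) + Φ(−δ − 1.960) = Φ(-0.476) + Φ(-3.444) = 0.3172 + 0.0003 = 0.3174.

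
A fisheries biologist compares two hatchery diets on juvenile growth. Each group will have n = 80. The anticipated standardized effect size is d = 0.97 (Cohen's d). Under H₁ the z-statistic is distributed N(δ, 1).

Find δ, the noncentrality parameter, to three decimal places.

δ = d·√(n/2) = 0.97 × √(80/2) = 6.1348

δ ≈ 6.135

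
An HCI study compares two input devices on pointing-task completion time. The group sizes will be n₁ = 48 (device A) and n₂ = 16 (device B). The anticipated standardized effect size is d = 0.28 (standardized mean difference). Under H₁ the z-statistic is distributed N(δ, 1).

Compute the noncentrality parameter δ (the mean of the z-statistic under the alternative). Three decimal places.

δ ≈ 0.970

The noncentrality parameter scales effect size by the design's sample-size factor: δ = d / √(1/n₁ + 1/n₂) = 0.28 / √(1/48 + 1/16) = 0.9699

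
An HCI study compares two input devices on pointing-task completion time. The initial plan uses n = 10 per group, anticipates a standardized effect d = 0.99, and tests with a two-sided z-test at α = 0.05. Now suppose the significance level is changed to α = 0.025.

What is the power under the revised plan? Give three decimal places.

Power ≈ 0.489

δ = d·√(n/2) = 0.99 × √(10/2) = 2.2137 (unchanged). New critical value: z_{0.0125} = 2.241.
Revised power = Φ(δ − 2.241) + Φ(−δ − 2.241) = Φ(-0.028) + Φ(-4.455) = 0.4890 + 0.0000 = 0.4890.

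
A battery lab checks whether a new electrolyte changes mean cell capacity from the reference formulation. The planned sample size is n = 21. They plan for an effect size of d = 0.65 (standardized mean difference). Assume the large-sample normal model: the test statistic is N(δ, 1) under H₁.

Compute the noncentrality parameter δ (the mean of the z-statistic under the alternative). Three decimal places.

δ = d·√n = 0.65 × √21 = 2.9787

δ ≈ 2.979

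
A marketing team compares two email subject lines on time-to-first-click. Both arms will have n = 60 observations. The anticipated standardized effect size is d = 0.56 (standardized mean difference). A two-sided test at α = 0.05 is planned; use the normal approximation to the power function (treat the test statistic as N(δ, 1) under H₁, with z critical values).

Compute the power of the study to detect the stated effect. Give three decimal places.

Noncentrality parameter: λ = d·√(n/2) = 0.56 × √(60/2) = 3.0672
Two-sided α = 0.05 → critical value z_{0.025} = 1.960.
Power = Φ(λ − 1.960) + Φ(−λ − 1.960) = Φ(1.107) + Φ(-5.027) = 0.8659 + 0.0000 = 0.8659.

Power ≈ 0.866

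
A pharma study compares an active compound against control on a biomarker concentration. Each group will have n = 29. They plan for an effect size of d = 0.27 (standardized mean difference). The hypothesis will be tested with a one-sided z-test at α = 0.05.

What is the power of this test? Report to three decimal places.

Noncentrality parameter: δ = d·√(n/2) = 0.27 × √(29/2) = 1.0281
One-sided α = 0.05 → critical value z_{0.05} = 1.645.
Power = Φ(δ − 1.645) = Φ(-0.617) = 0.2687.

Power ≈ 0.269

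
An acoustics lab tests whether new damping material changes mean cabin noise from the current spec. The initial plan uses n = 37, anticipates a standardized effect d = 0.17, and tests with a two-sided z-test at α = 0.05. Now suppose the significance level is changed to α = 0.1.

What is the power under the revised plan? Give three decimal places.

Power ≈ 0.274

δ = d·√n = 0.17 × √37 = 1.0341 (unchanged). New critical value: z_{0.05} = 1.645.
Revised power = Φ(δ − 1.645) + Φ(−δ − 1.645) = Φ(-0.611) + Φ(-2.679) = 0.2707 + 0.0037 = 0.2744.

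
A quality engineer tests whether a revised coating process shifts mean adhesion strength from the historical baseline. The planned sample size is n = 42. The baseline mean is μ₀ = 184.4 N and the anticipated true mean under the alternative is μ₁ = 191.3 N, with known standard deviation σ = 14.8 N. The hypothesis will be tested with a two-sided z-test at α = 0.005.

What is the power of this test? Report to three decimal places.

Standardized effect: d = |μ₁ − μ₀| / σ = |191.3 − 184.4| / 14.8 = 0.4662
Noncentrality parameter: δ = d·√n = 0.4662 × √42 = 3.0214
Critical value for a two-sided test at α = 0.005: z_{α/2} = 2.807.
Power = Φ(δ − 2.807) + Φ(−δ − 2.807) = Φ(0.214) + Φ(-5.828) = 0.5849 + 0.0000 = 0.5849.

Power ≈ 0.585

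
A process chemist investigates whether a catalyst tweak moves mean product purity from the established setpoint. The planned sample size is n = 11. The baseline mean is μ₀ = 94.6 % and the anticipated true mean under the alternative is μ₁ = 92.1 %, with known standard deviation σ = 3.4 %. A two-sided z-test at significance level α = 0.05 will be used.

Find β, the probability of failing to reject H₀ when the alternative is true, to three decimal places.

Standardized effect: d = |μ₁ − μ₀| / σ = |92.1 − 94.6| / 3.4 = 0.7353
Noncentrality parameter: δ = d·√n = 0.7353 × √11 = 2.4387
Two-sided α = 0.05 → critical value z_{0.025} = 1.960.
Power = Φ(δ − 1.960) + Φ(−δ − 1.960) = Φ(0.479) + Φ(-4.399) = 0.6839 + 0.0000 = 0.6839.
Type II error: β = 1 − power = 1 − 0.6839 = 0.3161.

β ≈ 0.316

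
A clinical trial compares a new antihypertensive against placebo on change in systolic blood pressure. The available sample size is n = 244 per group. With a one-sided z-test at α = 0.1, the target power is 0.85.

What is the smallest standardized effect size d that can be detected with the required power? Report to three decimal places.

Required noncentrality: δ = z_{0.1} + z_{0.15} = 1.282 + 1.036 = 2.318.
δ = d·√(n/2) ⇒ d = δ/√(n/2) = 2.318/√(244/2) = 0.2099.

d ≈ 0.210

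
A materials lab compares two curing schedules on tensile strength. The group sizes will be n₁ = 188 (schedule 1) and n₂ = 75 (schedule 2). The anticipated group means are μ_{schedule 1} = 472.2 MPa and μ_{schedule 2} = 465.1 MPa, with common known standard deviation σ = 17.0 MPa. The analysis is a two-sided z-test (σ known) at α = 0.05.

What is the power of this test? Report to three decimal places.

Standardized effect: d = |μ_{schedule 1} − μ_{schedule 2}| / σ = |472.2 − 465.1| / 17.0 = 0.4176
Noncentrality parameter: δ = d / √(1/n₁ + 1/n₂) = 0.4176 / √(1/188 + 1/75) = 3.0580
Two-sided α = 0.05 → critical value z_{0.025} = 1.960.
Power = Φ(δ − 1.960) + Φ(−δ − 1.960) = Φ(1.098) + Φ(-5.018) = 0.8639 + 0.0000 = 0.8639.

Power ≈ 0.864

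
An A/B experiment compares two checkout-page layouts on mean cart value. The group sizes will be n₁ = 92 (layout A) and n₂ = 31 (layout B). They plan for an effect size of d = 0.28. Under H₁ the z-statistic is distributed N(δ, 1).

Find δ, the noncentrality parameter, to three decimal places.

δ ≈ 1.348

The noncentrality parameter scales effect size by the design's sample-size factor: δ = d / √(1/n₁ + 1/n₂) = 0.28 / √(1/92 + 1/31) = 1.3483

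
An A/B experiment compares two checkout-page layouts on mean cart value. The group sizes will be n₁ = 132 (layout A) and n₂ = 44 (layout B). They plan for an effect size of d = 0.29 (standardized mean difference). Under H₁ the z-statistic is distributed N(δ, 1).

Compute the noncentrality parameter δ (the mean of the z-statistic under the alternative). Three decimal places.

δ ≈ 1.666

δ = d / √(1/n₁ + 1/n₂) = 0.29 / √(1/132 + 1/44) = 1.6659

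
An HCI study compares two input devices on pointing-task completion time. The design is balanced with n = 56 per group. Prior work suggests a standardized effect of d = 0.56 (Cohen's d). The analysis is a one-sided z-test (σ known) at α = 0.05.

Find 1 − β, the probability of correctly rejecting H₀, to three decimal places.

Power ≈ 0.906

Noncentrality parameter: δ = d·√(n/2) = 0.56 × √(56/2) = 2.9632
One-sided α = 0.05 → critical value z_{0.05} = 1.645.
Power = Φ(δ − 1.645) = Φ(1.318) = 0.9063.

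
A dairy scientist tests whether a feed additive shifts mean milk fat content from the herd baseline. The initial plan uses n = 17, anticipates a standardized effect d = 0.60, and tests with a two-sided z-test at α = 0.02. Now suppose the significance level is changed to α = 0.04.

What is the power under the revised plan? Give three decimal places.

δ = d·√n = 0.60 × √17 = 2.4739 (unchanged). New critical value: z_{0.02} = 2.054.
Revised power = Φ(δ − 2.054) + Φ(−δ − 2.054) = Φ(0.420) + Φ(-4.528) = 0.6628 + 0.0000 = 0.6628.

Power ≈ 0.663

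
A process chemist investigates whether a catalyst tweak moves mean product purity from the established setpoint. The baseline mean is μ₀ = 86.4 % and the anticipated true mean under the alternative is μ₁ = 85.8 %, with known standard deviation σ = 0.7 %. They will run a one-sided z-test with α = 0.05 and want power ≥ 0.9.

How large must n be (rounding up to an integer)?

n = 12

Standardized effect: d = |μ₁ − μ₀| / σ = |85.8 − 86.4| / 0.7 = 0.8571
For power 0.9 need Φ(δ − z_{0.05}) = 0.9, so δ = z_{0.05} + z_{0.10} = 1.645 + 1.282 = 2.926.
δ = d·√n ⇒ n = (δ/d)² = (2.926 / 0.8571)² = 11.66.
Rounding up, n = 12.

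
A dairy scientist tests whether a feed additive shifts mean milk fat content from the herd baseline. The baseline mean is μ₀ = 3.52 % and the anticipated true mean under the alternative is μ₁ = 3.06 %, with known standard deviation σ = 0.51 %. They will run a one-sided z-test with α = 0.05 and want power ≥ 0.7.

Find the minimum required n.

n = 6

Standardized effect: d = |μ₁ − μ₀| / σ = |3.06 − 3.52| / 0.51 = 0.9020
For power 0.7 need Φ(δ − z_{0.05}) = 0.7, so δ = z_{0.05} + z_{0.30} = 1.645 + 0.524 = 2.169.
δ = d·√n ⇒ n = (δ/d)² = (2.169 / 0.9020)² = 5.78.
Round up to the next whole unit.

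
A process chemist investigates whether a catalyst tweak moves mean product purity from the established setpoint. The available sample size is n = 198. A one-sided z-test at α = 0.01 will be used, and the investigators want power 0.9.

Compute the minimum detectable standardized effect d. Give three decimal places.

d ≈ 0.256

Required noncentrality: δ = z_{0.01} + z_{0.10} = 2.326 + 1.282 = 3.608.
δ = d·√n ⇒ d = δ/√n = 3.608/√198 = 0.2564.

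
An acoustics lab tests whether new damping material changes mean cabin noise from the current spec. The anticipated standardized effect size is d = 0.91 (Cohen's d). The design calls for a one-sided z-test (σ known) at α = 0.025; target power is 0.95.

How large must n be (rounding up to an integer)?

Set Φ(δ − 1.960) = 0.95; then δ − 1.960 = Φ⁻¹(0.95) = 1.645, giving δ = 3.605.
δ = d·√n ⇒ n = (δ/d)² = (3.605 / 0.91)² = 15.69.
Round up to the next whole unit.

n = 16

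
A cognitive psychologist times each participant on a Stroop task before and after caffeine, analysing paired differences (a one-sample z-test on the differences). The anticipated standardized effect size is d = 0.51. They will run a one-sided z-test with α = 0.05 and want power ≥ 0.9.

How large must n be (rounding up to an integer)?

n = 33

For power 0.9 need Φ(δ − z_{0.05}) = 0.9, so δ = z_{0.05} + z_{0.10} = 1.645 + 1.282 = 2.926.
δ = d·√n ⇒ n = (δ/d)² = (2.926 / 0.51)² = 32.93.
Rounding up, n = 33.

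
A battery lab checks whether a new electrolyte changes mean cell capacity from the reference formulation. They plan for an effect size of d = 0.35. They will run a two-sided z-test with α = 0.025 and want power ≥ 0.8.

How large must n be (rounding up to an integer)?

n = 78

For power 0.8 need Φ(δ − z_{0.0125}) = 0.8, so δ = z_{0.0125} + z_{0.20} = 2.241 + 0.842 = 3.083.
(The Φ(−δ − z_{α/2}) term is vanishingly small for δ > 0 and is dropped in the standard sample-size formula.)
δ = d·√n ⇒ n = (δ/d)² = (3.083 / 0.35)² = 77.59.
Round up to the next whole unit.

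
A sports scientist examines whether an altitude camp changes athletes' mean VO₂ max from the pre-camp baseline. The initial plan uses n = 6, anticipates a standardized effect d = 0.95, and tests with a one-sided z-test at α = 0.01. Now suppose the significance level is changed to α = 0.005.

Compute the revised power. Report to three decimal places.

Power ≈ 0.402

δ = d·√n = 0.95 × √6 = 2.3270 (unchanged). New critical value: z_{0.005} = 2.576.
Revised power = P(Z > 2.576 − δ) = Φ(-0.249) = 0.4018.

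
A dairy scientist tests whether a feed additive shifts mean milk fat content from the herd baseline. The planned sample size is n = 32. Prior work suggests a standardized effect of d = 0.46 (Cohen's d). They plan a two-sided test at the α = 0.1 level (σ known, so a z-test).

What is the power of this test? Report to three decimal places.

Power ≈ 0.831

Noncentrality parameter: δ = d·√n = 0.46 × √32 = 2.6022
Critical value for a two-sided test at α = 0.1: z_{α/2} = 1.645.
Power = Φ(δ − 1.645) + Φ(−δ − 1.645) = Φ(0.957) + Φ(-4.247) = 0.8308 + 0.0000 = 0.8308.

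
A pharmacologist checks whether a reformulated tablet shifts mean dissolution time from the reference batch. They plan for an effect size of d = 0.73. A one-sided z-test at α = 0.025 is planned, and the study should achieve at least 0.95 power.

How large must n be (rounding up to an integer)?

For power 0.95 need Φ(δ − z_{0.025}) = 0.95, so δ = z_{0.025} + z_{0.05} = 1.960 + 1.645 = 3.605.
δ = d·√n ⇒ n = (δ/d)² = (3.605 / 0.73)² = 24.38.
Round up to the next whole unit.

n = 25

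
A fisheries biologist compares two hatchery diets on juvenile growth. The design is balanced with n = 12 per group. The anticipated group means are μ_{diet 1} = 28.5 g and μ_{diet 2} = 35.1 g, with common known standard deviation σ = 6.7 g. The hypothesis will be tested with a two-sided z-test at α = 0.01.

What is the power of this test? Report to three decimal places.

Power ≈ 0.435

Standardized effect: d = |μ_{diet 1} − μ_{diet 2}| / σ = |28.5 − 35.1| / 6.7 = 0.9851
Noncentrality parameter: δ = d·√(n/2) = 0.9851 × √(12/2) = 2.4129
Critical value for a two-sided test at α = 0.01: z_{α/2} = 2.576.
Power = Φ(δ − 2.576) + Φ(−δ − 2.576) = Φ(-0.163) + Φ(-4.989) = 0.4353 + 0.0000 = 0.4353.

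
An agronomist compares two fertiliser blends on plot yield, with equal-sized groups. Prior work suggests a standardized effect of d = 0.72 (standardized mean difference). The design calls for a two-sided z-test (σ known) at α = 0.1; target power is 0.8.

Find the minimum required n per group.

For power 0.8 need Φ(δ − z_{0.05}) = 0.8, so δ = z_{0.05} + z_{0.20} = 1.645 + 0.842 = 2.486.
(Ignoring the negligible lower-tail rejection probability gives the usual closed-form inversion.)
δ = d·√(n/2) ⇒ n = 2(δ/d)² = 2 × (2.486 / 0.72)² = 23.85.
Round up to the next whole unit.

n = 24 per group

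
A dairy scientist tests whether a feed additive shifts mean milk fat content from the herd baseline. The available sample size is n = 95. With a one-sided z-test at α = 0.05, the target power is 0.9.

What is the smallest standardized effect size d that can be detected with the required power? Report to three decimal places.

Required noncentrality: δ = z_{0.05} + z_{0.10} = 1.645 + 1.282 = 2.926.
δ = d·√n ⇒ d = δ/√n = 2.926/√95 = 0.3002.

d ≈ 0.300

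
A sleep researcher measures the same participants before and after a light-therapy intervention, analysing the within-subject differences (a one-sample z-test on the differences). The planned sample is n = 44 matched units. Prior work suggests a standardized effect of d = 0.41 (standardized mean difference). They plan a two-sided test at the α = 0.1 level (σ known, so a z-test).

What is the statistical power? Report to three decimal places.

Noncentrality parameter: δ = d·√n = 0.41 × √44 = 2.7196
Two-sided α = 0.1 → critical value z_{0.05} = 1.645.
Power = Φ(δ − 1.645) + Φ(−δ − 1.645) = Φ(1.075) + Φ(-4.364) = 0.8588 + 0.0000 = 0.8588.

Power ≈ 0.859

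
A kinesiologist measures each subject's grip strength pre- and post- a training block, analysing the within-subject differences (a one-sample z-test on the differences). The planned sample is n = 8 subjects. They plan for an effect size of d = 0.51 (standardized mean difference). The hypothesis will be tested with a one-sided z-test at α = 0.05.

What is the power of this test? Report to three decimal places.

Noncentrality parameter: λ = d·√n = 0.51 × √8 = 1.4425
One-sided α = 0.05 → critical value z_{0.05} = 1.645.
Power = P(Z > 1.645 − λ) = Φ(-0.202) = 0.4198.

Power ≈ 0.420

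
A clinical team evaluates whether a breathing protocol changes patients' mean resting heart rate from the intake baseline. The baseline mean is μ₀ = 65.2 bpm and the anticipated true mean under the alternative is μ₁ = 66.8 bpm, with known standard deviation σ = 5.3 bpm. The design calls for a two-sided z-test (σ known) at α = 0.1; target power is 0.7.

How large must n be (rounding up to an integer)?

Standardized effect: d = |μ₁ − μ₀| / σ = |66.8 − 65.2| / 5.3 = 0.3019
For power 0.7 need Φ(δ − z_{0.05}) = 0.7, so δ = z_{0.05} + z_{0.30} = 1.645 + 0.524 = 2.169.
(The Φ(−δ − z_{α/2}) term is vanishingly small for δ > 0 and is dropped in the standard sample-size formula.)
δ = d·√n ⇒ n = (δ/d)² = (2.169 / 0.3019)² = 51.63.
Round up to the next whole unit.

n = 52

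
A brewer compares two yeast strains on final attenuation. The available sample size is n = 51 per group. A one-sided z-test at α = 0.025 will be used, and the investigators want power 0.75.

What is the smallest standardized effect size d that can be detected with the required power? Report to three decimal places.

d ≈ 0.522

Need Φ(δ − 1.960) = 0.75, so δ = 1.960 + 0.674 = 2.634.
δ = d·√(n/2) ⇒ d = δ/√(n/2) = 2.634/√(51/2) = 0.5217.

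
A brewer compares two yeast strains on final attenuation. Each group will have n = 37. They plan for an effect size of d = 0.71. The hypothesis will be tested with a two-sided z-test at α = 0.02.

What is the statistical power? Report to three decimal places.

Noncentrality parameter: δ = d·√(n/2) = 0.71 × √(37/2) = 3.0538
Two-sided α = 0.02 → critical value z_{0.01} = 2.326.
Power = Φ(δ − 2.326) + Φ(−δ − 2.326) = Φ(0.727) + Φ(-5.380) = 0.7665 + 0.0000 = 0.7665.

Power ≈ 0.767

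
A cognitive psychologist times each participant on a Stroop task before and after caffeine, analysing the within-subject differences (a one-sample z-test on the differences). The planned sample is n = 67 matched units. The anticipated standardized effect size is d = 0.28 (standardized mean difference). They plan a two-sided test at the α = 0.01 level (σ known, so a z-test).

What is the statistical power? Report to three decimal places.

Noncentrality parameter: δ = d·√n = 0.28 × √67 = 2.2919
Two-sided α = 0.01 → critical value z_{0.005} = 2.576.
Power = Φ(δ − 2.576) + Φ(−δ − 2.576) = Φ(-0.284) + Φ(-4.868) = 0.3882 + 0.0000 = 0.3882.

Power ≈ 0.388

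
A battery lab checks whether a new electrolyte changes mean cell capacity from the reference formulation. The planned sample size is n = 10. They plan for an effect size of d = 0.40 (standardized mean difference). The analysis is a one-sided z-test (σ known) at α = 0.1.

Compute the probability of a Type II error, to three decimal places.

β ≈ 0.507

Noncentrality parameter: δ = d·√n = 0.40 × √10 = 1.2649
One-sided α = 0.1 → critical value z_{0.1} = 1.282.
Power = P(Z > 1.282 − δ) = Φ(-0.017) = 0.4934.
Type II error: β = 1 − power = 1 − 0.4934 = 0.5066.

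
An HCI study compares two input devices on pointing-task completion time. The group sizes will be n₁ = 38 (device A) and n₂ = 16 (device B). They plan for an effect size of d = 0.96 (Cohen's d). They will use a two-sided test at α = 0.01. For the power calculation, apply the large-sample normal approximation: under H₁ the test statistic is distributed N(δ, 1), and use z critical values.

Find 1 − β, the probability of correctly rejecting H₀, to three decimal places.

Power ≈ 0.741

Noncentrality parameter: δ = d / √(1/n₁ + 1/n₂) = 0.96 / √(1/38 + 1/16) = 3.2213
Two-sided α = 0.01 → critical value z_{0.005} = 2.576.
Power = Φ(δ − 2.576) + Φ(−δ − 2.576) = Φ(0.645) + Φ(-5.797) = 0.7407 + 0.0000 = 0.7407.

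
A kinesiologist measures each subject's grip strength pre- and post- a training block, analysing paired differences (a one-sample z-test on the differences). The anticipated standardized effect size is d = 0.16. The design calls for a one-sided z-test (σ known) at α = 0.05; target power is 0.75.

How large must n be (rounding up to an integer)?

n = 211

For power 0.75 need Φ(δ − z_{0.05}) = 0.75, so δ = z_{0.05} + z_{0.25} = 1.645 + 0.674 = 2.319.
δ = d·√n ⇒ n = (δ/d)² = (2.319 / 0.16)² = 210.13.
Round up to the next whole unit.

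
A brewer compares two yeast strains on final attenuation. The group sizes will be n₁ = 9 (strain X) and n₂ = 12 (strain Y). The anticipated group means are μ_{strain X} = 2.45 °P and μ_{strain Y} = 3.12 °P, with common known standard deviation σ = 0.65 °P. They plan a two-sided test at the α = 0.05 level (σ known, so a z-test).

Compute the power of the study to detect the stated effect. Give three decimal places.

Power ≈ 0.647

Standardized effect: d = |μ_{strain X} − μ_{strain Y}| / σ = |2.45 − 3.12| / 0.65 = 1.0308
Noncentrality parameter: δ = d / √(1/n₁ + 1/n₂) = 1.0308 / √(1/9 + 1/12) = 2.3376
Critical value for a two-sided test at α = 0.05: z_{α/2} = 1.960.
Power = Φ(δ − 1.960) + Φ(−δ − 1.960) = Φ(0.378) + Φ(-4.298) = 0.6471 + 0.0000 = 0.6471.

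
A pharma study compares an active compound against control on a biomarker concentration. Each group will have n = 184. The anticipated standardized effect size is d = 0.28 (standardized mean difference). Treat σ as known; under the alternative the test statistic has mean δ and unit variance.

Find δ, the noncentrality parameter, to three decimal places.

δ ≈ 2.686

δ = d·√(n/2) = 0.28 × √(184/2) = 2.6857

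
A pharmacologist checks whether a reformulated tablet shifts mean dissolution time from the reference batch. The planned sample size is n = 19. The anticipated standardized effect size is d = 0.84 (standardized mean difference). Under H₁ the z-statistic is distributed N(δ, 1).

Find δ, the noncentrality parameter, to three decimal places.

δ ≈ 3.661

δ = d·√n = 0.84 × √19 = 3.6615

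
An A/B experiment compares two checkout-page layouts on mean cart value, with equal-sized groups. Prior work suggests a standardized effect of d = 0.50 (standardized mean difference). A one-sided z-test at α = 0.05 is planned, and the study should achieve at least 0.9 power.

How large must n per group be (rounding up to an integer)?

For power 0.9 need Φ(δ − z_{0.05}) = 0.9, so δ = z_{0.05} + z_{0.10} = 1.645 + 1.282 = 2.926.
δ = d·√(n/2) ⇒ n = 2(δ/d)² = 2 × (2.926 / 0.50)² = 68.51.
Round up to the next whole unit.

n = 69 per group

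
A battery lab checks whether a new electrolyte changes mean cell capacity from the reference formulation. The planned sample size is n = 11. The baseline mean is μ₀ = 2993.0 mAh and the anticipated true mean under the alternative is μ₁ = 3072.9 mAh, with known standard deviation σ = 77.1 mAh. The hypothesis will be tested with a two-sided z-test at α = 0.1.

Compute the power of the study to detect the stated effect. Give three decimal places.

Standardized effect: d = |μ₁ − μ₀| / σ = |3072.9 − 2993.0| / 77.1 = 1.0363
Noncentrality parameter: δ = d·√n = 1.0363 × √11 = 3.4371
Two-sided α = 0.1 → critical value z_{0.05} = 1.645.
Power = Φ(δ − 1.645) + Φ(−δ − 1.645) = Φ(1.792) + Φ(-5.082) = 0.9635 + 0.0000 = 0.9635.

Power ≈ 0.963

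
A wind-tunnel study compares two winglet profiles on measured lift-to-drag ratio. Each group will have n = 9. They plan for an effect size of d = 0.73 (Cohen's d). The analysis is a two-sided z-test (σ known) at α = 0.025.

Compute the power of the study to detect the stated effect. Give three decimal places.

Noncentrality parameter: δ = d·√(n/2) = 0.73 × √(9/2) = 1.5486
Two-sided α = 0.025 → critical value z_{0.0125} = 2.241.
Power = Φ(δ − 2.241) + Φ(−δ − 2.241) = Φ(-0.693) + Φ(-3.790) = 0.2442 + 0.0001 = 0.2443.

Power ≈ 0.244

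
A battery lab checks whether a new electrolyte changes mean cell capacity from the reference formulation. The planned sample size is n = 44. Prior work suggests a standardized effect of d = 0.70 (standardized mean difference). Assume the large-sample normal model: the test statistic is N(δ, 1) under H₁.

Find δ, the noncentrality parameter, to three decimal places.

δ ≈ 4.643

The noncentrality parameter scales effect size by the design's sample-size factor: δ = d·√n = 0.70 × √44 = 4.6433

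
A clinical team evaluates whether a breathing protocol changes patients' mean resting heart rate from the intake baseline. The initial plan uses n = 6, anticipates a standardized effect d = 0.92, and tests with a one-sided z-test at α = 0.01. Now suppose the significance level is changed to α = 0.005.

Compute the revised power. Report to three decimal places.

δ = d·√n = 0.92 × √6 = 2.2535 (unchanged). New critical value: z_{0.005} = 2.576.
Revised power = P(Z > 2.576 − δ) = Φ(-0.322) = 0.3736.

Power ≈ 0.374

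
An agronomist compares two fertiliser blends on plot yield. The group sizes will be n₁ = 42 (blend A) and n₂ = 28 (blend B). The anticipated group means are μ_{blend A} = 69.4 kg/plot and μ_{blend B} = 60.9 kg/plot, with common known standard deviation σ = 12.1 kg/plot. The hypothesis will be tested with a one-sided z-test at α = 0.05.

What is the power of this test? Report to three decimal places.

Standardized effect: d = |μ_{blend A} − μ_{blend B}| / σ = |69.4 − 60.9| / 12.1 = 0.7025
Noncentrality parameter: δ = d / √(1/n₁ + 1/n₂) = 0.7025 / √(1/42 + 1/28) = 2.8793
Critical value for a one-sided test at α = 0.05: z_α = 1.645.
Power = Φ(δ − 1.645) = Φ(1.234) = 0.8915.

Power ≈ 0.891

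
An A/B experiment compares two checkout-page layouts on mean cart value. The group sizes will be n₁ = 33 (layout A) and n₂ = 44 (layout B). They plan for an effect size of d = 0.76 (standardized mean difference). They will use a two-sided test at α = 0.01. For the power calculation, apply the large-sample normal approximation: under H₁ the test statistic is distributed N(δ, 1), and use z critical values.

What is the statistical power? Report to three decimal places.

Power ≈ 0.766

Noncentrality parameter: δ = d / √(1/n₁ + 1/n₂) = 0.76 / √(1/33 + 1/44) = 3.3003
Critical value for a two-sided test at α = 0.01: z_{α/2} = 2.576.
Power = Φ(δ − 2.576) + Φ(−δ − 2.576) = Φ(0.724) + Φ(-5.876) = 0.7656 + 0.0000 = 0.7656.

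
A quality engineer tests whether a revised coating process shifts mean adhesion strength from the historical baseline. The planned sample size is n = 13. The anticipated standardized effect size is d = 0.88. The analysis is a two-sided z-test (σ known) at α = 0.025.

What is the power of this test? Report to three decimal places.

Power ≈ 0.824

Noncentrality parameter: δ = d·√n = 0.88 × √13 = 3.1729
Critical value for a two-sided test at α = 0.025: z_{α/2} = 2.241.
Power = Φ(δ − 2.241) + Φ(−δ − 2.241) = Φ(0.931) + Φ(-5.414) = 0.8242 + 0.0000 = 0.8242.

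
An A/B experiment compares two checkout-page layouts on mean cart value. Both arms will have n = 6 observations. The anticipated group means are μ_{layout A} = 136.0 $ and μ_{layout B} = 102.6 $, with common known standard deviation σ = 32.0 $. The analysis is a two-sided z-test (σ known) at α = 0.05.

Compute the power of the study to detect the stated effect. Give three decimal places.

Standardized effect: d = |μ_{layout A} − μ_{layout B}| / σ = |136.0 − 102.6| / 32.0 = 1.0437
Noncentrality parameter: δ = d·√(n/2) = 1.0437 × √(6/2) = 1.8078
Critical value for a two-sided test at α = 0.05: z_{α/2} = 1.960.
Power = Φ(δ − 1.960) + Φ(−δ − 1.960) = Φ(-0.152) + Φ(-3.768) = 0.4395 + 0.0001 = 0.4396.

Power ≈ 0.440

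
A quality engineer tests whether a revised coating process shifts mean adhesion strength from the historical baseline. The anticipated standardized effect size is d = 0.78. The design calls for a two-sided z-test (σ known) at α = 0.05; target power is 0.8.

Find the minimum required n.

For power 0.8 need Φ(δ − z_{0.025}) = 0.8, so δ = z_{0.025} + z_{0.20} = 1.960 + 0.842 = 2.802.
(Ignoring the negligible lower-tail rejection probability gives the usual closed-form inversion.)
δ = d·√n ⇒ n = (δ/d)² = (2.802 / 0.78)² = 12.90.
Round up to the next whole unit.

n = 13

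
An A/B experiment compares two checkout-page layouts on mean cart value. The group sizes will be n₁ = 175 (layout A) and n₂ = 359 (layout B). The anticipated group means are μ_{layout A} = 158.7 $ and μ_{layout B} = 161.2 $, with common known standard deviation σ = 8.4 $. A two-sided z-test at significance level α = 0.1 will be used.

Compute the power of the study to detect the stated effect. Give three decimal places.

Standardized effect: d = |μ_{layout A} − μ_{layout B}| / σ = |158.7 − 161.2| / 8.4 = 0.2976
Noncentrality parameter: λ = d / √(1/n₁ + 1/n₂) = 0.2976 / √(1/175 + 1/359) = 3.2282
Two-sided α = 0.1 → critical value z_{0.05} = 1.645.
Power = Φ(λ − 1.645) + Φ(−λ − 1.645) = Φ(1.583) + Φ(-4.873) = 0.9433 + 0.0000 = 0.9433.

Power ≈ 0.943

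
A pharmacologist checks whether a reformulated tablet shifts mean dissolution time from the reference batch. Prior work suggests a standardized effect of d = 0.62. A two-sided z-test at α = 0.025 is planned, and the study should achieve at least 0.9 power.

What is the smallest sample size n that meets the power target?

n = 33

For power 0.9 need Φ(δ − z_{0.0125}) = 0.9, so δ = z_{0.0125} + z_{0.10} = 2.241 + 1.282 = 3.523.
(The Φ(−δ − z_{α/2}) term is vanishingly small for δ > 0 and is dropped in the standard sample-size formula.)
δ = d·√n ⇒ n = (δ/d)² = (3.523 / 0.62)² = 32.29.
Rounding up, n = 33.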